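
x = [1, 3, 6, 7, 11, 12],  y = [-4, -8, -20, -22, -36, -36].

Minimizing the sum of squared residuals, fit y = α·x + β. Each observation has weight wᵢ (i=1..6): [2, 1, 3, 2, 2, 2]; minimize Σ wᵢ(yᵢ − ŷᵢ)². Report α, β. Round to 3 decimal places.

With design matrix M, MᵀWM = [[747, 83]; [83, 12]] and MᵀWy = [-2356, -264]ᵀ.
Δ = 747·12 − 83² = 2075.
α = ((-2356)·12 − 83·(-264))/2075 = -1272/415; β = (747·(-264) − 83·(-2356))/2075 = -4/5.

α = -3.065, β = -0.800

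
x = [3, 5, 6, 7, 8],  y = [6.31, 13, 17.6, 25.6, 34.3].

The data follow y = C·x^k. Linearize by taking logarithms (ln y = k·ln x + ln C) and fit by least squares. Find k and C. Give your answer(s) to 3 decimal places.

Let Y = ln y. Fitting Y = k·ln x + ln C by least squares:
XᵀX = [[15.1183, 8.5252]; [8.5252, 5]], rhs = [24.9514, 14.0527]ᵀ  (here Σln x = 8.5252, Σ(ln x)² = 15.1183, Σln y = 14.0527, Σln x·ln y = 24.9514).
Solving (det = 2.9130): k = 1.70111, ln C = -0.08990, so C = exp(-0.08990) = 0.91402.

k = 1.701, C = 0.914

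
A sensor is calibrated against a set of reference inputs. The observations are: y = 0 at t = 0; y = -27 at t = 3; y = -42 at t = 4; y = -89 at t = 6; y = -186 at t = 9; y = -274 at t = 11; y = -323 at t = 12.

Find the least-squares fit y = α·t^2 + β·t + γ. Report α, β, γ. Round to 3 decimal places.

α = -2.035, β = -2.451, γ = -0.340

Sums needed: Σt^2·t^2 = 43571, Σt^2·t = 4095, Σt^2 = 407, Σt·t = 407, Σt = 45, Σ1 = 7.
And Σt^2·y = -98851, Σt·y = -9347, Σy = -941.
Normal equations: [[43571, 4095, 407]; [4095, 407, 45]; [407, 45, 7]]·[α, β, γ]ᵀ = [-98851, -9347, -941]ᵀ.
Solving the 3×3 system (Gaussian elimination) gives α = -559710/275009, β = -673919/275009, γ = -93592/275009.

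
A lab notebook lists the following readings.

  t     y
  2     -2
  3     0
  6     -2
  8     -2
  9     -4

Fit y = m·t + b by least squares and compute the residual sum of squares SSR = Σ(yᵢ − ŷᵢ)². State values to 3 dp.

Entries of AᵀA: Σt·t = 194, Σt = 28, Σ1 = 5.
Right-hand side: Σt·y = -68, Σy = -10.
Eliminating b: 5·(row 1) − 28·(row 2) gives 186·m = 5·(-68) − 28·(-10) = -60, so m = -10/31.
Then b = ((-10) − 28·(-10/31))/5 = -6/31.
Residuals: -36/31, 36/31, 4/31, 24/31, -28/31; SSR = 128/31.

SSR = 4.129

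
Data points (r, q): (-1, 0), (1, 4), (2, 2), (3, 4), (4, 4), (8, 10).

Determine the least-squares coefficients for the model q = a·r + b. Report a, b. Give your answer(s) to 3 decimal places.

Normal-equation sums: Σr·r = 95, Σr = 17, Σ1 = 6.
And Σr·q = 116, Σq = 24.
AᵀA·[a, b]ᵀ = Aᵀq becomes [[95, 17]; [17, 6]]·[a, b]ᵀ = [116, 24]ᵀ.
det = 95·6 − 17² = 281.
a = (116·6 − 17·24)/281 = 288/281; b = (95·24 − 17·116)/281 = 308/281.

a = 1.025, b = 1.096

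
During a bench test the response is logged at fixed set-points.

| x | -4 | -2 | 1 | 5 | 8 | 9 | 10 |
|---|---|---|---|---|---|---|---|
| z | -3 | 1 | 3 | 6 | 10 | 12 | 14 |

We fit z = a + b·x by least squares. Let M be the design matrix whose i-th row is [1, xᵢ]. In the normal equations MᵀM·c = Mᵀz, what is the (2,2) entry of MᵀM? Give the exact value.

291

Row 2 ↔ basis x, column 2 ↔ basis x, so (MᵀM)_{2,2} = Σᵢ (x)·(x) = (-4)·(-4) + (-2)·(-2) + (1)·(1) + (5)·(5) + (8)·(8) + (9)·(9) + (10)·(10) = 291.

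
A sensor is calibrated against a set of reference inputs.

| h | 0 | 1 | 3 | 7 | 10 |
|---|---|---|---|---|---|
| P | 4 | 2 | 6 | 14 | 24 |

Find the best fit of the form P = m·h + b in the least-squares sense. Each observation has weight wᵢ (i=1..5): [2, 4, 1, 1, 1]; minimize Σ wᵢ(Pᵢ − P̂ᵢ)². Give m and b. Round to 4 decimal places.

The normal system AᵀWA·[m, b]ᵀ = AᵀWP is [[162, 24]; [24, 9]]·[m, b]ᵀ = [364, 60]ᵀ.
Δ = 162·9 − 24² = 882.
m = (364·9 − 24·60)/882 = 102/49; b = (162·60 − 24·364)/882 = 164/147.

m = 2.0816, b = 1.1156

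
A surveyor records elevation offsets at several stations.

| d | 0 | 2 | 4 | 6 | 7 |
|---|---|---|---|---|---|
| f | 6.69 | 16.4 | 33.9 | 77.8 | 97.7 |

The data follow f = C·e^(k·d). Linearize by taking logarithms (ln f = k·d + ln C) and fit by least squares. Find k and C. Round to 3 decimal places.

k = 0.387, C = 7.110

Taking logs, ln f = k·d + ln C, so regress ln f on d.
Σd = 19.0000, Σ(d)² = 105.0000, Σln f = 17.1574, Σd·ln f = 77.8864.
Normal system: [[105.0000, 19.0000]; [19.0000, 5]]·[k, ln C]ᵀ = [77.8864, 17.1574]ᵀ.
Solving (det = 164.0000): k = 0.38684, ln C = 1.96147, so C = exp(1.96147) = 7.10976.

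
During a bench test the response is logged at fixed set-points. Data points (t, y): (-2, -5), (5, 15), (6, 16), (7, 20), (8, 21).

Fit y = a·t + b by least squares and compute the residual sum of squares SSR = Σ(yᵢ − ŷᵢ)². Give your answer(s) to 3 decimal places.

Normal-equation sums: Σt·t = 178, Σt = 24, Σ1 = 5.
And Σt·y = 489, Σy = 67.
MᵀM·[a, b]ᵀ = Mᵀy becomes [[178, 24]; [24, 5]]·[a, b]ᵀ = [489, 67]ᵀ.
Determinant 178·5 − 24² = 314.
a = (489·5 − 24·67)/314 = 837/314; b = (178·67 − 24·489)/314 = 95/157.
Residuals: -43/157, 335/314, -94/157, 231/314, -146/157; SSR = 935/314.

SSR = 2.978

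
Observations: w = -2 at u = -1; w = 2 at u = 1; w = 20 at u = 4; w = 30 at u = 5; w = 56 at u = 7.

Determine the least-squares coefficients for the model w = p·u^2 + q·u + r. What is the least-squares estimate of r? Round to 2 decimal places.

r = -1.07

Setting ∂/∂p … = 0 gives: 3284·p + 532·q + 92·r = 3814;  532·p + 92·q + 16·r = 626;  92·p + 16·q + 5·r = 106.
(Σu^2·u^2 = 3284, Σu^2·u = 532, Σu^2 = 92, Σu·u = 92, Σu = 16, Σ1 = 5, Σu^2·w = 3814, Σu·w = 626, Σw = 106.)
Solving the 3×3 system (Gaussian elimination) gives p = 137/147, q = 157/98, r = -158/147.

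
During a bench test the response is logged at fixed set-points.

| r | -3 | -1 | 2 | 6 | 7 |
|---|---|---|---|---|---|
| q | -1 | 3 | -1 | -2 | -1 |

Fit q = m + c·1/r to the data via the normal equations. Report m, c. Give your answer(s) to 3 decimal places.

m = -0.698, c = -2.844

Forming MᵀM = [[5, -11/21]; [-11/21, 1243/882]] and Mᵀq = [-2, -51/14]ᵀ gives MᵀM·[m, c]ᵀ = Mᵀq.
det = 5·(1243/882) − (-11/21)² = 1991/294.
m = ((-2)·(1243/882) − (-11/21)·(-51/14))/(1991/294) = -379/543; c = (5·(-51/14) − (-11/21)·(-2))/(1991/294) = -5663/1991.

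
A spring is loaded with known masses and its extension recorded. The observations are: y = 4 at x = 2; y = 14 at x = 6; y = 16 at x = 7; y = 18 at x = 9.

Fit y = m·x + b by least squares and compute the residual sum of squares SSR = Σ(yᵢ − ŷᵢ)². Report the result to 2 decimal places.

SSR = 3.85

Forming AᵀA = [[170, 24]; [24, 4]] and Aᵀy = [366, 52]ᵀ gives AᵀA·[m, b]ᵀ = Aᵀy.
Eliminating b: 4·(row 1) − 24·(row 2) gives 104·m = 4·366 − 24·52 = 216, so m = 27/13.
Then b = (52 − 24·(27/13))/4 = 7/13.
Residuals: -9/13, 1, 12/13, -16/13; SSR = 50/13.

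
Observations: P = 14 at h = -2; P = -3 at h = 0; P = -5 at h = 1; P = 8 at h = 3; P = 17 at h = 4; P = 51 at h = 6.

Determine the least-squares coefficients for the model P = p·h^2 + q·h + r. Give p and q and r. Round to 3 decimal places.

Sums needed: Σh^2·h^2 = 1650, Σh^2·h = 300, Σh^2 = 66, Σh·h = 66, Σh = 12, Σ1 = 6.
Moment sums: Σh^2·P = 2231, Σh·P = 365, ΣP = 82.
XᵀX·[p, q, r]ᵀ = XᵀP becomes [[1650, 300, 66]; [300, 66, 12]; [66, 12, 6]]·[p, q, r]ᵀ = [2231, 365, 82]ᵀ.
Solving the 3×3 system (Gaussian elimination) gives p = 25/12, q = -149/42, r = -181/84.

p = 2.083, q = -3.548, r = -2.155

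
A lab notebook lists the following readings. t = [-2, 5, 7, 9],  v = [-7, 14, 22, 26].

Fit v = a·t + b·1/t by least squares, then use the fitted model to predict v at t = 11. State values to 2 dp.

The normal system XᵀX·[a, b]ᵀ = Xᵀv is [[159, 4]; [4, 128101/396900]]·[a, b]ᵀ = [472, 7769/630]ᵀ.
Determinant 159·(128101/396900) − 4² = 4672553/132300.
a = (472·(128101/396900) − 4·(7769/630))/(4672553/132300) = 40885792/14017659; b = (159·(7769/630) − 4·472)/(4672553/132300) = 9624510/4672553.
At t = 11: v̂ = (40885792/14017659)·(11) + (9624510/4672553)·(1/11) = 4976054362/154194249.

v̂ = 32.27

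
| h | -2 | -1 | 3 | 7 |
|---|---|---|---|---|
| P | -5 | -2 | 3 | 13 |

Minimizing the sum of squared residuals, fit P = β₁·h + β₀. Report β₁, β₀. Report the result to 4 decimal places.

Forming MᵀM = [[63, 7]; [7, 4]] and MᵀP = [112, 9]ᵀ gives MᵀM·[β₁, β₀]ᵀ = MᵀP.
Eliminating β₀: 4·(row 1) − 7·(row 2) gives 203·β₁ = 4·112 − 7·9 = 385, so β₁ = 55/29.
Then β₀ = (9 − 7·(55/29))/4 = -31/29.

β₁ = 1.8966, β₀ = -1.0690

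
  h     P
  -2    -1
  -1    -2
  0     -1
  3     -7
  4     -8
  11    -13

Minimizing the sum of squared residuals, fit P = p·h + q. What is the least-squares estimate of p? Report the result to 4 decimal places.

Entries of AᵀA: Σh·h = 151, Σh = 15, Σ1 = 6.
Moment sums: Σh·P = -192, ΣP = -32.
So AᵀA·[p, q]ᵀ = AᵀP: [[151, 15]; [15, 6]]·[p, q]ᵀ = [-192, -32]ᵀ.
det = 151·6 − 15² = 681.
p = ((-192)·6 − 15·(-32))/681 = -224/227; q = (151·(-32) − 15·(-192))/681 = -1952/681.

p = -0.9868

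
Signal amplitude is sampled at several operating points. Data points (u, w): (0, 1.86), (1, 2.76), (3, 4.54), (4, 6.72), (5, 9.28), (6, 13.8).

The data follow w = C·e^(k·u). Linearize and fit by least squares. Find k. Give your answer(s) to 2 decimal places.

k = 0.32

Taking logs, ln w = k·u + ln C, so regress ln w on u.
Σu = 19.0000, Σ(u)² = 87.0000, Σln w = 9.9064, Σu·ln w = 40.0617.
Equations: 87.0000·k + 19.0000·ln C = 40.0617;  19.0000·k + 6·ln C = 9.9064.
Slope k = (n·Σu·ln w − Σu·Σln w)/(n·Σ(u)² − (Σu)²) = (6·40.0617 − 19.0000·9.9064)/161.0000 = 0.32391; ln C = (Σln w − k·Σu)/n = 0.62535.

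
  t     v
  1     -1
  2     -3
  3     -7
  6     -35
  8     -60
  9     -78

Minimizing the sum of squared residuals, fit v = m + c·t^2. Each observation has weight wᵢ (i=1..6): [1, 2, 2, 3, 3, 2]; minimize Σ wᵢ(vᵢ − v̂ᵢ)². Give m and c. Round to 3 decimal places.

AᵀWA·[m, c]ᵀ = AᵀWv reads: 13·m + 489·c = -462;  489·m + 29493·c = -28087.
Δ = 13·29493 − 489² = 144288.
m = ((-462)·29493 − 489·(-28087))/144288 = 36259/48096; c = (13·(-28087) − 489·(-462))/144288 = -139213/144288.

m = 0.754, c = -0.965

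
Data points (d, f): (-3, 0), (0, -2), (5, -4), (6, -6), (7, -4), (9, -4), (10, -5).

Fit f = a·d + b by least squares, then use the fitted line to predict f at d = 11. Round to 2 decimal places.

f̂ = -5.78

Normal-equation sums: Σd·d = 300, Σd = 34, Σ1 = 7.
Moment sums: Σd·f = -170, Σf = -25.
Normal equations: [[300, 34]; [34, 7]]·[a, b]ᵀ = [-170, -25]ᵀ.
Δ = 300·7 − 34² = 944.
a = ((-170)·7 − 34·(-25))/944 = -85/236; b = (300·(-25) − 34·(-170))/944 = -215/118.
At d = 11: f̂ = (-85/236)·(11) + (-215/118)·(1) = -1365/236.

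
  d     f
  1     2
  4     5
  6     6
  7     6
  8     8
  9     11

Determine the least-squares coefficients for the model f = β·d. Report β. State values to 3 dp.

Setting ∂/∂β … = 0 gives: 247·β = 263.
β = 263/247 = 1.06478.

β = 1.065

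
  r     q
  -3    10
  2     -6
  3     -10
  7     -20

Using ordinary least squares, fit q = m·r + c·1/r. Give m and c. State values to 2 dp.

m = -2.86, c = -2.17

From the data, Σr·r = 71, Σr·1/r = 4, Σ1/r·1/r = 869/1764.
And Σr·q = -212, Σ1/r·q = -263/21.
So XᵀX·[m, c]ᵀ = Xᵀq: [[71, 4]; [4, 869/1764]]·[m, c]ᵀ = [-212, -263/21]ᵀ.
Determinant 71·(869/1764) − 4² = 33475/1764.
m = ((-212)·(869/1764) − 4·(-263/21))/(33475/1764) = -19172/6695; c = (71·(-263/21) − 4·(-212))/(33475/1764) = -14532/6695.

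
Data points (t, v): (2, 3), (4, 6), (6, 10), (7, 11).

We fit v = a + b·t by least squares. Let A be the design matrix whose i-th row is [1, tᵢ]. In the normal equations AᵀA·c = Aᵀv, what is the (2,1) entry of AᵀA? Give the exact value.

Row 2 ↔ basis t, column 1 ↔ basis 1, so (AᵀA)_{2,1} = Σᵢ t = (2)·(1) + (4)·(1) + (6)·(1) + (7)·(1) = 19.

19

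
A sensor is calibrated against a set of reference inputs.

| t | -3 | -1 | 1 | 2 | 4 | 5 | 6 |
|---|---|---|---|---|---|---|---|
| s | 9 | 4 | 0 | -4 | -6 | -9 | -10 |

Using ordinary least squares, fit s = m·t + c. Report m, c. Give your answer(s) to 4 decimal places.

m = -2.1250, c = 1.9643

From the data, Σt·t = 92, Σt = 14, Σ1 = 7.
Moment sums: Σt·s = -168, Σs = -16.
Normal equations: [[92, 14]; [14, 7]]·[m, c]ᵀ = [-168, -16]ᵀ.
Δ = 92·7 − 14² = 448.
m = ((-168)·7 − 14·(-16))/448 = -17/8; c = (92·(-16) − 14·(-168))/448 = 55/28.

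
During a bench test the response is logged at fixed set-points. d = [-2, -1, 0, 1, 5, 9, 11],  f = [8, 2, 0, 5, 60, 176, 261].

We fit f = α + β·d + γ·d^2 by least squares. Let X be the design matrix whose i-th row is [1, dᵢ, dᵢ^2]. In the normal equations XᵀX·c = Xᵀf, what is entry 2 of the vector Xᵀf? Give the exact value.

4742

Entry 2 ↔ basis d, so (Xᵀf)_{2} = Σᵢ (d)·fᵢ = (-2)·(8) + (-1)·(2) + (0)·(0) + (1)·(5) + (5)·(60) + (9)·(176) + (11)·(261) = 4742.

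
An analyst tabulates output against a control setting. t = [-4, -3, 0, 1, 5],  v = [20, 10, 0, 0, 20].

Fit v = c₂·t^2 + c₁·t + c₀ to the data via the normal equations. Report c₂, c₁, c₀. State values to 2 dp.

c₂ = 0.99, c₁ = -0.88, c₀ = -0.31

Compute the Gram sums: Σt^2·t^2 = 963, Σt^2·t = 35, Σt^2 = 51, Σt·t = 51, Σt = -1, Σ1 = 5.
And Σt^2·v = 910, Σt·v = -10, Σv = 50.
Inverting the 3×3 Gram matrix, [c₂, c₁, c₀]ᵀ = [6350/6391, -5650/6391, -1990/6391]ᵀ.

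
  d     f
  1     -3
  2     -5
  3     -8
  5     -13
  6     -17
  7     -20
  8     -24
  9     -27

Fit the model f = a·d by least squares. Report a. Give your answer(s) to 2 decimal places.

a = -2.90

Forming XᵀX = [[269]] and Xᵀf = [-779]ᵀ gives XᵀX·[a]ᵀ = Xᵀf.
a = (-779)/269 = -2.89591.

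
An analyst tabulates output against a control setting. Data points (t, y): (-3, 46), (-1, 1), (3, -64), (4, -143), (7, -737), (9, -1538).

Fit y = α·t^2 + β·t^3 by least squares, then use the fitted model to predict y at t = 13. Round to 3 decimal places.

ŷ = -4560.999

Entries of AᵀA: Σt^2·t^2 = 9381, Σt^2·t^3 = 76879, Σt^3·t^3 = 654645.
Moment sums: Σt^2·y = -163140, Σt^3·y = -1386116.
det = 9381·654645 − 76879² = 230844104.
α = ((-163140)·654645 − 76879·(-1386116))/230844104 = -403379/395281; β = (9381·(-1386116) − 76879·(-163140))/230844104 = -789579/395281.
At t = 13: ŷ = (-403379/395281)·(169) + (-789579/395281)·(2197) = -58157294/12751.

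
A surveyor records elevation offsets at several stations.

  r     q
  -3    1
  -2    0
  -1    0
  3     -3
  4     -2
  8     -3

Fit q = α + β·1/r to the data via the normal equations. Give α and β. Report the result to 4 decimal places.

α = -1.6595, β = -2.6286

Compute the Gram sums: Σ1 = 6, Σ1/r = -9/8, Σ1/r·1/r = 893/576.
For Mᵀq: Σq = -7, Σ1/r·q = -53/24.
So MᵀM·[α, β]ᵀ = Mᵀq: [[6, -9/8]; [-9/8, 893/576]]·[α, β]ᵀ = [-7, -53/24]ᵀ.
Eliminating β: (893/576)·(row 1) − (-9/8)·(row 2) gives (1543/192)·α = (893/576)·(-7) − (-9/8)·(-53/24) = -3841/288, so α = -7682/4629.
Then β = ((-53/24) − (-9/8)·(-7682/4629))/(893/576) = -4056/1543.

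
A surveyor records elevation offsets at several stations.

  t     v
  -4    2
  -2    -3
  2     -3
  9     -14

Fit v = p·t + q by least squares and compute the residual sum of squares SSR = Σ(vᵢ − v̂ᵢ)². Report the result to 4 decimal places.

SSR = 11.1038

XᵀX·[p, q]ᵀ = Xᵀv reads: 105·p + 5·q = -134;  5·p + 4·q = -18.
(Σt·t = 105, Σt = 5, Σ1 = 4, Σt·v = -134, Σv = -18.)
Δ = 105·4 − 5² = 395.
p = ((-134)·4 − 5·(-18))/395 = -446/395; q = (105·(-18) − 5·(-134))/395 = -244/79.
Residuals: 226/395, -857/395, 927/395, -296/395; SSR = 4386/395.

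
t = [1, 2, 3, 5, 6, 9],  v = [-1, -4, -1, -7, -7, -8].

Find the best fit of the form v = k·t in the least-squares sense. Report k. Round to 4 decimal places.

Normal-equation sums: Σt·t = 156.
Right-hand side: Σt·v = -161.
So AᵀA·[k]ᵀ = Aᵀv: [[156]]·[k]ᵀ = [-161]ᵀ.
k = (-161)/156 = -1.03205.

k = -1.0321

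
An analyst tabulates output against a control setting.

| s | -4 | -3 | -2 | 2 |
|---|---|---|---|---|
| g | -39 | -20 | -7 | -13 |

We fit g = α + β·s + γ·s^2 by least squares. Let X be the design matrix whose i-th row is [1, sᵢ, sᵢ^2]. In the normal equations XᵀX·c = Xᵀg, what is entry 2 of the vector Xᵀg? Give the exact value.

Entry 2 ↔ basis s, so (Xᵀg)_{2} = Σᵢ (s)·gᵢ = (-4)·(-39) + (-3)·(-20) + (-2)·(-7) + (2)·(-13) = 204.

204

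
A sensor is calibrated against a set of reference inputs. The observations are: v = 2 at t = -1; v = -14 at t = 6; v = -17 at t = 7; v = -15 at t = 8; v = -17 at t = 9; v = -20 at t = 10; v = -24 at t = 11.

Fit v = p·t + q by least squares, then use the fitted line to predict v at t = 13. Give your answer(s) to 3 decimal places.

From the data, Σt·t = 452, Σt = 50, Σ1 = 7.
Right-hand side: Σt·v = -942, Σv = -105.
det = 452·7 − 50² = 664.
p = ((-942)·7 − 50·(-105))/664 = -168/83; q = (452·(-105) − 50·(-942))/664 = -45/83.
At t = 13: v̂ = (-168/83)·(13) + (-45/83)·(1) = -2229/83.

v̂ = -26.855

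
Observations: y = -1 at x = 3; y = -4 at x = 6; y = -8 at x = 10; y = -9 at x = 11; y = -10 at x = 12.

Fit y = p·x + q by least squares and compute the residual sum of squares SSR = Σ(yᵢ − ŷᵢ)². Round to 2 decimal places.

Setting ∂/∂p … = 0 gives: 410·p + 42·q = -326;  42·p + 5·q = -32.
det = 410·5 − 42² = 286.
p = ((-326)·5 − 42·(-32))/286 = -1; q = (410·(-32) − 42·(-326))/286 = 2.
Residuals: 0, 0, 0, 0, 0; SSR = 0.

SSR = 0.00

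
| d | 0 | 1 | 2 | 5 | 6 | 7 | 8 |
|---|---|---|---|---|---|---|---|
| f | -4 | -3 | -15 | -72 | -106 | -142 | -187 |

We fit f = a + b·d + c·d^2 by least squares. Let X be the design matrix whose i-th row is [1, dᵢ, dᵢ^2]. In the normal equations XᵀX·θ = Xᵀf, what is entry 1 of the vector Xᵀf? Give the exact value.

-529

Entry 1 ↔ basis 1, so (Xᵀf)_{1} = Σᵢ fᵢ = (1)·(-4) + (1)·(-3) + (1)·(-15) + (1)·(-72) + (1)·(-106) + (1)·(-142) + (1)·(-187) = -529.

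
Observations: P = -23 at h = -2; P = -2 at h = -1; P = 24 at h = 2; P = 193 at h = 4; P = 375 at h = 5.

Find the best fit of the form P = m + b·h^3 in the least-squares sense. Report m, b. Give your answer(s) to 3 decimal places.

MᵀM·[m, b]ᵀ = MᵀP reads: 5·m + 188·b = 567;  188·m + 19850·b = 59605.
det = 5·19850 − 188² = 63906.
m = (567·19850 − 188·59605)/63906 = 24605/31953; b = (5·59605 − 188·567)/63906 = 191429/63906.

m = 0.770, b = 2.995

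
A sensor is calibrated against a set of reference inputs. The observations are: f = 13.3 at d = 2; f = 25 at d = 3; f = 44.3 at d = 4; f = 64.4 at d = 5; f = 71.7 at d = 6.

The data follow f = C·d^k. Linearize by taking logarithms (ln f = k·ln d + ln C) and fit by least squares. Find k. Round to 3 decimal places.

k = 1.611

Let Y = ln f. Fitting Y = k·ln d + ln C by least squares:
AᵀA = [[9.4099, 6.5793]; [6.5793, 5]], rhs = [24.9442, 18.0352]ᵀ  (here Σln d = 6.5793, Σ(ln d)² = 9.4099, Σln f = 18.0352, Σln d·ln f = 24.9442).
Slope k = (n·Σln d·ln f − Σln d·Σln f)/(n·Σ(ln d)² − (Σln d)²) = (5·24.9442 − 6.5793·18.0352)/3.7630 = 1.61112; ln C = (Σln f − k·Σln d)/n = 1.48705.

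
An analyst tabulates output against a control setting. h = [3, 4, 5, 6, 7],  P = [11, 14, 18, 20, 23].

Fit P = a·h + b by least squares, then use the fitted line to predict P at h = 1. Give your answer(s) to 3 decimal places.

Entries of MᵀM: Σh·h = 135, Σh = 25, Σ1 = 5.
Right-hand side: Σh·P = 460, ΣP = 86.
Eliminating b: 5·(row 1) − 25·(row 2) gives 50·a = 5·460 − 25·86 = 150, so a = 3.
Then b = (86 − 25·3)/5 = 11/5.
At h = 1: P̂ = (3)·(1) + (11/5)·(1) = 26/5.

P̂ = 5.200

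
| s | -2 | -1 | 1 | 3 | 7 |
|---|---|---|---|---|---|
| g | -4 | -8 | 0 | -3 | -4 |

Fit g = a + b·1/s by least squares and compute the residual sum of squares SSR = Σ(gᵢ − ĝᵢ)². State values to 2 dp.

SSR = 3.61

Sums needed: Σ1 = 5, Σ1/s = -1/42, Σ1/s·1/s = 4201/1764.
For Xᵀg: Σg = -19, Σ1/s·g = 59/7.
So XᵀX·[a, b]ᵀ = Xᵀg: [[5, -1/42]; [-1/42, 4201/1764]]·[a, b]ᵀ = [-19, 59/7]ᵀ.
Δ = 5·(4201/1764) − (-1/42)² = 5251/441.
a = ((-19)·(4201/1764) − (-1/42)·(59/7))/(5251/441) = -79465/21004; b = (5·(59/7) − (-1/42)·(-19))/(5251/441) = 36771/10502.
Residuals: 8055/5251, -15025/21004, 5923/21004, -8061/21004, -15057/21004; SSR = 75731/21004.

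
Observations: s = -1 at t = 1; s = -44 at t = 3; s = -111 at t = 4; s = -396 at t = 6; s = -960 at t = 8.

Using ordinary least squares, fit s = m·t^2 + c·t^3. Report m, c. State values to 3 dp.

m = 1.083, c = -2.011

Entries of XᵀX: Σt^2·t^2 = 5730, Σt^2·t^3 = 41812, Σt^3·t^3 = 313626.
And Σt^2·s = -77869, Σt^3·s = -585349.
Eliminating c: 313626·(row 1) − 41812·(row 2) gives 48833636·m = 313626·(-77869) − 41812·(-585349) = 52869394, so m = 26434697/24416818.
Then c = ((-585349) − 41812·(26434697/24416818))/313626 = -49095571/24416818.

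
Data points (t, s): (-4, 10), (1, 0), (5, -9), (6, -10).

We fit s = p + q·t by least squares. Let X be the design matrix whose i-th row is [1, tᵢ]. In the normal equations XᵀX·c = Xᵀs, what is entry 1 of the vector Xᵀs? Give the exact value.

-9

Entry 1 ↔ basis 1, so (Xᵀs)_{1} = Σᵢ sᵢ = (1)·(10) + (1)·(0) + (1)·(-9) + (1)·(-10) = -9.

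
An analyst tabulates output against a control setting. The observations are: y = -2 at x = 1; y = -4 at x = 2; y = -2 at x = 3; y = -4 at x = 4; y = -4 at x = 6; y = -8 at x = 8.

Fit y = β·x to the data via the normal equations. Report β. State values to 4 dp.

β = -0.9231

Sums needed: Σx·x = 130.
And Σx·y = -120.
So MᵀM·[β]ᵀ = Mᵀy: [[130]]·[β]ᵀ = [-120]ᵀ.
Hence β = -120 / 130 ≈ -0.923077.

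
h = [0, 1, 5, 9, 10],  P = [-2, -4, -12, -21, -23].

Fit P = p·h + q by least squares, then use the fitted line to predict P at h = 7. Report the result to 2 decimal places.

P̂ = -16.62

Compute the Gram sums: Σh·h = 207, Σh = 25, Σ1 = 5.
For XᵀP: Σh·P = -483, ΣP = -62.
Δ = 207·5 − 25² = 410.
p = ((-483)·5 − 25·(-62))/410 = -173/82; q = (207·(-62) − 25·(-483))/410 = -759/410.
At h = 7: P̂ = (-173/82)·(7) + (-759/410)·(1) = -3407/205.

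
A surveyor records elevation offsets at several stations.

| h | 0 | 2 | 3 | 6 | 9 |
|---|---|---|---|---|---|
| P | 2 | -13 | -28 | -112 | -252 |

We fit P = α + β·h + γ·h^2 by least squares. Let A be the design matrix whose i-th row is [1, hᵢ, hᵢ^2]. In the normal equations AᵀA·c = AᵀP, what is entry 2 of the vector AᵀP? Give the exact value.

Entry 2 ↔ basis h, so (AᵀP)_{2} = Σᵢ (h)·Pᵢ = (0)·(2) + (2)·(-13) + (3)·(-28) + (6)·(-112) + (9)·(-252) = -3050.

-3050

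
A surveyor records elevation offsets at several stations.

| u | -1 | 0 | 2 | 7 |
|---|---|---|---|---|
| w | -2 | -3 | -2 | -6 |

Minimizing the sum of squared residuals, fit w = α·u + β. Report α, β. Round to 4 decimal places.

Setting ∂/∂α … = 0 gives: 54·α + 8·β = -44;  8·α + 4·β = -13.
Determinant 54·4 − 8² = 152.
α = ((-44)·4 − 8·(-13))/152 = -9/19; β = (54·(-13) − 8·(-44))/152 = -175/76.

α = -0.4737, β = -2.3026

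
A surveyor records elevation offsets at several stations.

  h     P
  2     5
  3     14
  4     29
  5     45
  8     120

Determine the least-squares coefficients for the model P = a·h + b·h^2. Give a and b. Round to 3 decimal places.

a = -1.128, b = 2.019

The normal equations are: 118·a + 736·b = 1353;  736·a + 5074·b = 9415.
(Σh·h = 118, Σh·h^2 = 736, Σh^2·h^2 = 5074, Σh·P = 1353, Σh^2·P = 9415.)
det = 118·5074 − 736² = 57036.
a = (1353·5074 − 736·9415)/57036 = -32159/28518; b = (118·9415 − 736·1353)/57036 = 57581/28518.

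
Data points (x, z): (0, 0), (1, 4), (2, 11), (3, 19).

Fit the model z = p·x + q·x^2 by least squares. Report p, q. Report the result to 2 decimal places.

Setting ∂/∂p … = 0 gives: 14·p + 36·q = 83;  36·p + 98·q = 219.
Δ = 14·98 − 36² = 76.
p = (83·98 − 36·219)/76 = 125/38; q = (14·219 − 36·83)/76 = 39/38.

p = 3.29, q = 1.03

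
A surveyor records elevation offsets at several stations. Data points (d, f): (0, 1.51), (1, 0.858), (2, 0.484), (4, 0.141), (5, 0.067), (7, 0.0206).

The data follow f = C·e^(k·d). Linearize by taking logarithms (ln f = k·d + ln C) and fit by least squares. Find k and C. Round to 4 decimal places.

k = -0.6200, C = 1.5865

With ln fᵢ as the transformed response and dᵢ as the regressor:
XᵀX = [[95.0000, 19.0000]; [19.0000, 6]], rhs = [-50.1330, -9.0112]ᵀ  (here Σd = 19.0000, Σ(d)² = 95.0000, Σln f = -9.0112, Σd·ln f = -50.1330).
Slope k = (n·Σd·ln f − Σd·Σln f)/(n·Σ(d)² − (Σd)²) = (6·-50.1330 − 19.0000·-9.0112)/209.0000 = -0.62002; ln C = (Σln f − k·Σd)/n = 0.46153, so C = exp(0.46153) = 1.58650.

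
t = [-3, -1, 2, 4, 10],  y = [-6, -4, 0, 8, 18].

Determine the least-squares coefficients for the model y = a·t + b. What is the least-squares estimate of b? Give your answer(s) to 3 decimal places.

With design matrix X, XᵀX = [[130, 12]; [12, 5]] and Xᵀy = [234, 16]ᵀ.
Eliminating b: 5·(row 1) − 12·(row 2) gives 506·a = 5·234 − 12·16 = 978, so a = 489/253.
Then b = (16 − 12·(489/253))/5 = -364/253.

b = -1.439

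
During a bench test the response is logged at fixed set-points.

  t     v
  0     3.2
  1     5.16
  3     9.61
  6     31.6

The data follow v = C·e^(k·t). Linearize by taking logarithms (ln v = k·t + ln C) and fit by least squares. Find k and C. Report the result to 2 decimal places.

k = 0.37, C = 3.31

Taking logs, ln v = k·t + ln C, so regress ln v on t.
AᵀA = [[46.0000, 10.0000]; [10.0000, 4]], rhs = [29.1483, 8.5200]ᵀ  (here Σt = 10.0000, Σ(t)² = 46.0000, Σln v = 8.5200, Σt·ln v = 29.1483).
Slope k = (n·Σt·ln v − Σt·Σln v)/(n·Σ(t)² − (Σt)²) = (4·29.1483 − 10.0000·8.5200)/84.0000 = 0.37372; ln C = (Σln v − k·Σt)/n = 1.19571, so C = exp(1.19571) = 3.30589.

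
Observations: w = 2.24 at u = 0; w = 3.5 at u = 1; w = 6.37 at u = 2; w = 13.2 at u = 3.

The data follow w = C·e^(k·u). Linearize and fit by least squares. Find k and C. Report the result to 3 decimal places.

k = 0.592, C = 2.085

With ln wᵢ as the transformed response and uᵢ as the regressor:
Sums: Σu = 6.0000, Σ(u)² = 14.0000, Σln w = 6.4911, Σu·ln w = 12.6966.
Normal system: [[14.0000, 6.0000]; [6.0000, 4]]·[k, ln C]ᵀ = [12.6966, 6.4911]ᵀ.
Solving (det = 20.0000): k = 0.59201, ln C = 0.73475, so C = exp(0.73475) = 2.08497.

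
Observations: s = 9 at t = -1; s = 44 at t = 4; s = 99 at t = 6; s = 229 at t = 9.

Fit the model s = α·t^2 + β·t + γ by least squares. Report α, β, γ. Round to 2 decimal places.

α = 3.02, β = -2.16, γ = 3.89

The normal equations are: 8114·α + 1008·β + 134·γ = 22826;  1008·α + 134·β + 18·γ = 2822;  134·α + 18·β + 4·γ = 381.
Inverting the 3×3 Gram matrix, [α, β, γ]ᵀ = [3391/1124, -2425/1124, 4375/1124]ᵀ.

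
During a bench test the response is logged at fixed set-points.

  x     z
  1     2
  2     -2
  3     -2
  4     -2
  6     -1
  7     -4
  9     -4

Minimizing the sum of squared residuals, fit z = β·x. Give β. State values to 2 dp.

β = -0.44

Normal-equation sums: Σx·x = 196.
For Mᵀz: Σx·z = -86.
MᵀM·[β]ᵀ = Mᵀz becomes [[196]]·[β]ᵀ = [-86]ᵀ.
Hence β = -86 / 196 ≈ -0.438776.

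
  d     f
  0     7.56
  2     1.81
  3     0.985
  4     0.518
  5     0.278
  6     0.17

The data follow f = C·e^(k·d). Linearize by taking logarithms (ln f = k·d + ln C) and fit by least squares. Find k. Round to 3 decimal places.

With ln fᵢ as the transformed response and dᵢ as the regressor:
Sums: Σd = 20.0000, Σ(d)² = 90.0000, Σln f = -1.1088, Σd·ln f = -18.5222.
Normal system: [[90.0000, 20.0000]; [20.0000, 6]]·[k, ln C]ᵀ = [-18.5222, -1.1088]ᵀ.
Solving (det = 140.0000): k = -0.63541, ln C = 1.93324.

k = -0.635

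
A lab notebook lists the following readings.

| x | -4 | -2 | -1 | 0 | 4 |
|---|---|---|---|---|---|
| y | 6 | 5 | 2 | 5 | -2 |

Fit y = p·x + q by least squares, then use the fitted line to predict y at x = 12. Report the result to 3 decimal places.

Forming AᵀA = [[37, -3]; [-3, 5]] and Aᵀy = [-44, 16]ᵀ gives AᵀA·[p, q]ᵀ = Aᵀy.
det = 37·5 − (-3)² = 176.
p = ((-44)·5 − (-3)·16)/176 = -43/44; q = (37·16 − (-3)·(-44))/176 = 115/44.
At x = 12: ŷ = (-43/44)·(12) + (115/44)·(1) = -401/44.

ŷ = -9.114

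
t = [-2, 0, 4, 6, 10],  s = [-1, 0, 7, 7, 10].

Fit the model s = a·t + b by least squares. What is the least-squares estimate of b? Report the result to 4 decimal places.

b = 1.0789

The normal equations are: 156·a + 18·b = 172;  18·a + 5·b = 23.
Δ = 156·5 − 18² = 456.
a = (172·5 − 18·23)/456 = 223/228; b = (156·23 − 18·172)/456 = 41/38.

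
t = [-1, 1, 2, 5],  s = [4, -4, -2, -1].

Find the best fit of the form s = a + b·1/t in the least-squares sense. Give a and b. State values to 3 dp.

Normal-equation sums: Σ1 = 4, Σ1/t = 7/10, Σ1/t·1/t = 229/100.
For Aᵀs: Σs = -3, Σ1/t·s = -46/5.
Normal equations: [[4, 7/10]; [7/10, 229/100]]·[a, b]ᵀ = [-3, -46/5]ᵀ.
det = 4·(229/100) − (7/10)² = 867/100.
a = ((-3)·(229/100) − (7/10)·(-46/5))/(867/100) = -43/867; b = (4·(-46/5) − (7/10)·(-3))/(867/100) = -3470/867.

a = -0.050, b = -4.002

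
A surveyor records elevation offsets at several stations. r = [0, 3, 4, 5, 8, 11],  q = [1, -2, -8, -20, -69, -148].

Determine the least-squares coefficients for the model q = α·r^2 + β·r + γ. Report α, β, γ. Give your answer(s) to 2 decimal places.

α = -1.58, β = 3.88, γ = 0.96

Setting ∂/∂α … = 0 gives: 19699·α + 2059·β + 235·γ = -22970;  2059·α + 235·β + 31·γ = -2318;  235·α + 31·β + 6·γ = -246.
Solving the 3×3 system (Gaussian elimination) gives α = -56681/35810, β = 138881/35810, γ = 17122/17905.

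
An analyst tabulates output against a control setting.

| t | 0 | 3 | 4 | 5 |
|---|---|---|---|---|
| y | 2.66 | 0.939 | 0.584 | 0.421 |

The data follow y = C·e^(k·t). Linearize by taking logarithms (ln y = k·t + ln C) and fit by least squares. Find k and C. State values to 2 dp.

k = -0.37, C = 2.70

With ln yᵢ as the transformed response and tᵢ as the regressor:
Σt = 12.0000, Σ(t)² = 50.0000, Σln y = -0.4876, Σt·ln y = -6.6658.
Equations: 50.0000·k + 12.0000·ln C = -6.6658;  12.0000·k + 4·ln C = -0.4876.
Δ = 50.0000·4 − (12.0000)² = 56.0000; k = (-6.6658·4 − 12.0000·-0.4876)/56.0000 = -0.37165, ln C = (50.0000·-0.4876 − 12.0000·-6.6658)/56.0000 = 0.99305, so C = exp(0.99305) = 2.69945.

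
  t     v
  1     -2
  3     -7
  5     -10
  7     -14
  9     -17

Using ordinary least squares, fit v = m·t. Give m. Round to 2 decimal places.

m = -1.96

Sums needed: Σt·t = 165.
Right-hand side: Σt·v = -324.
XᵀX·[m]ᵀ = Xᵀv becomes [[165]]·[m]ᵀ = [-324]ᵀ.
m = (-324)/165 = -1.96364.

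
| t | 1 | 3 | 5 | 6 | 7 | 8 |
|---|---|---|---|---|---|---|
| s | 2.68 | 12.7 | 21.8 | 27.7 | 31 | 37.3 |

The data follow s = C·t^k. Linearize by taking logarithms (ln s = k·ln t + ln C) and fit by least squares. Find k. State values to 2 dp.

With ln sᵢ as the transformed response and ln tᵢ as the regressor:
Σln t = 8.5252, Σ(ln t)² = 15.1183, Σln s = 16.9837, Σln t·ln s = 27.9113.
Equations: 15.1183·k + 8.5252·ln C = 27.9113;  8.5252·k + 6·ln C = 16.9837.
Δ = 15.1183·6 − (8.5252)² = 18.0313; k = (27.9113·6 − 8.5252·16.9837)/18.0313 = 1.25774, ln C = (15.1183·16.9837 − 8.5252·27.9113)/18.0313 = 1.04356.

k = 1.26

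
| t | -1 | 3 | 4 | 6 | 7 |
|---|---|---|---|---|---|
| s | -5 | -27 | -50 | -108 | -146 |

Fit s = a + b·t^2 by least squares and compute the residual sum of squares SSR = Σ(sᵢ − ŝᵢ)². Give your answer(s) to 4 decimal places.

Sums needed: Σ1 = 5, Σt^2 = 111, Σt^2·t^2 = 4035.
Right-hand side: Σs = -336, Σt^2·s = -12090.
Δ = 5·4035 − 111² = 7854.
a = ((-336)·4035 − 111·(-12090))/7854 = -135/77; b = (5·(-12090) − 111·(-336))/7854 = -227/77.
Residuals: -23/77, 9/7, -83/77, -9/77, 16/77; SSR = 228/77.

SSR = 2.9610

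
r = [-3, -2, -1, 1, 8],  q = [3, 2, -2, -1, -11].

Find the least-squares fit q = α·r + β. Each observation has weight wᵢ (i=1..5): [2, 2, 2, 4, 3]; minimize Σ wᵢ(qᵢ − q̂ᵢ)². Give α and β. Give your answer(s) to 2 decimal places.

Forming AᵀWA = [[224, 16]; [16, 13]] and AᵀWq = [-290, -31]ᵀ gives AᵀWA·[α, β]ᵀ = AᵀWq.
Δ = 224·13 − 16² = 2656.
α = ((-290)·13 − 16·(-31))/2656 = -1637/1328; β = (224·(-31) − 16·(-290))/2656 = -72/83.

α = -1.23, β = -0.87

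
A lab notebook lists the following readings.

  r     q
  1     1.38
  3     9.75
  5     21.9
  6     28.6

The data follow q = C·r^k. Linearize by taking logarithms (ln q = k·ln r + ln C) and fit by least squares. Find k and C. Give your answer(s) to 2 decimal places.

With ln qᵢ as the transformed response and ln rᵢ as the regressor:
Σln r = 4.4998, Σ(ln r)² = 7.0076, Σln q = 9.0392, Σln r·ln q = 13.4778.
Equations: 7.0076·k + 4.4998·ln C = 13.4778;  4.4998·k + 4·ln C = 9.0392.
Slope k = (n·Σln r·ln q − Σln r·Σln q)/(n·Σ(ln r)² − (Σln r)²) = (4·13.4778 − 4.4998·9.0392)/7.7823 = 1.70085; ln C = (Σln q − k·Σln r)/n = 0.34644, so C = exp(0.34644) = 1.41402.

k = 1.70, C = 1.41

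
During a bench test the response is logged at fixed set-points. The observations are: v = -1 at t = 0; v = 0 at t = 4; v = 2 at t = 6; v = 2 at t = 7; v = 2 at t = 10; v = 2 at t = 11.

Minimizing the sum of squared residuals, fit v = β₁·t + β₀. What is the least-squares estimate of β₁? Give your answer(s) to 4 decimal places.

β₁ = 0.2910

The normal system MᵀM·[β₁, β₀]ᵀ = Mᵀv is [[322, 38]; [38, 6]]·[β₁, β₀]ᵀ = [68, 7]ᵀ.
Determinant 322·6 − 38² = 488.
β₁ = (68·6 − 38·7)/488 = 71/244; β₀ = (322·7 − 38·68)/488 = -165/244.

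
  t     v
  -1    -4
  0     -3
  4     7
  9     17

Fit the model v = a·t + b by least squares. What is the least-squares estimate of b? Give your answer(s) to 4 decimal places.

Normal-equation sums: Σt·t = 98, Σt = 12, Σ1 = 4.
Moment sums: Σt·v = 185, Σv = 17.
AᵀA·[a, b]ᵀ = Aᵀv becomes [[98, 12]; [12, 4]]·[a, b]ᵀ = [185, 17]ᵀ.
Eliminating b: 4·(row 1) − 12·(row 2) gives 248·a = 4·185 − 12·17 = 536, so a = 67/31.
Then b = (17 − 12·(67/31))/4 = -277/124.

b = -2.2339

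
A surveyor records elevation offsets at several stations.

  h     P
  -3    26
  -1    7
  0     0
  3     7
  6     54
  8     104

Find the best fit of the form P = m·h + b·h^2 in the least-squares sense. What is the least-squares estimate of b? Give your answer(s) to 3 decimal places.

Setting ∂/∂m … = 0 gives: 119·m + 727·b = 1092;  727·m + 5555·b = 8904.
(Σh·h = 119, Σh·h^2 = 727, Σh^2·h^2 = 5555, Σh·P = 1092, Σh^2·P = 8904.)
Eliminating b: 5555·(row 1) − 727·(row 2) gives 132516·m = 5555·1092 − 727·8904 = -407148, so m = -33929/11043.
Then b = (8904 − 727·(-33929/11043))/5555 = 22141/11043.

b = 2.005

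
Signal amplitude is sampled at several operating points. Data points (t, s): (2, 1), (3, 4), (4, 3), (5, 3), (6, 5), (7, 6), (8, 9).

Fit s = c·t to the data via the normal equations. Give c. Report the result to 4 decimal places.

Normal-equation sums: Σt·t = 203.
Right-hand side: Σt·s = 185.
c = 185/203 = 0.91133.

c = 0.9113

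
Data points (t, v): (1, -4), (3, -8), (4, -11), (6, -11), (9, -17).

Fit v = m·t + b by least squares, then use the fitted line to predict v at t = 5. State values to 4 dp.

MᵀM·[m, b]ᵀ = Mᵀv reads: 143·m + 23·b = -291;  23·m + 5·b = -51.
(Σt·t = 143, Σt = 23, Σ1 = 5, Σt·v = -291, Σv = -51.)
Δ = 143·5 − 23² = 186.
m = ((-291)·5 − 23·(-51))/186 = -47/31; b = (143·(-51) − 23·(-291))/186 = -100/31.
At t = 5: v̂ = (-47/31)·(5) + (-100/31)·(1) = -335/31.

v̂ = -10.8065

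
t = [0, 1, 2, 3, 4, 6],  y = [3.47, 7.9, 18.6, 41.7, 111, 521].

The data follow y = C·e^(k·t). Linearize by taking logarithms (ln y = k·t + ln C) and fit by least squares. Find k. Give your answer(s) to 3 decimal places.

With ln yᵢ as the transformed response and tᵢ as the regressor:
Σt = 16.0000, Σ(t)² = 66.0000, Σln y = 20.9300, Σt·ln y = 75.4773.
Normal system: [[66.0000, 16.0000]; [16.0000, 6]]·[k, ln C]ᵀ = [75.4773, 20.9300]ᵀ.
Δ = 66.0000·6 − (16.0000)² = 140.0000; k = (75.4773·6 − 16.0000·20.9300)/140.0000 = 0.84275, ln C = (66.0000·20.9300 − 16.0000·75.4773)/140.0000 = 1.24100.

k = 0.843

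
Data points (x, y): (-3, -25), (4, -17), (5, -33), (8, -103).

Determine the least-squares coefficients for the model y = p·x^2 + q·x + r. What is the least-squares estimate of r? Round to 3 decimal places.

Setting ∂/∂p … = 0 gives: 5058·p + 674·q + 114·r = -7914;  674·p + 114·q + 14·r = -982;  114·p + 14·q + 4·r = -178.
(Σx^2·x^2 = 5058, Σx^2·x = 674, Σx^2 = 114, Σx·x = 114, Σx = 14, Σ1 = 4, Σx^2·y = -7914, Σx·y = -982, Σy = -178.)
Solving the 3×3 system (Gaussian elimination) gives p = -4297/2098, q = 32961/10490, r = 15077/5245.

r = 2.875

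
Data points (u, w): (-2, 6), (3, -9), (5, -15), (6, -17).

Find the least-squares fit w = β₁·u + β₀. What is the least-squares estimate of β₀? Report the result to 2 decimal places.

β₀ = 0.01

With design matrix X, XᵀX = [[74, 12]; [12, 4]] and Xᵀw = [-216, -35]ᵀ.
Eliminating β₀: 4·(row 1) − 12·(row 2) gives 152·β₁ = 4·(-216) − 12·(-35) = -444, so β₁ = -111/38.
Then β₀ = ((-35) − 12·(-111/38))/4 = 1/76.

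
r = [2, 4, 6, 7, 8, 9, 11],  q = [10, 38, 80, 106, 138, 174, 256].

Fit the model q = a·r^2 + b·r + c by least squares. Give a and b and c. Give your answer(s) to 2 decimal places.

The normal system XᵀX·[a, b, c]ᵀ = Xᵀq is [[29267, 3203, 371]; [3203, 371, 47]; [371, 47, 7]]·[a, b, c]ᵀ = [62624, 6880, 802]ᵀ.
Solving the 3×3 system (Gaussian elimination) gives a = 44249/22218, b = 4417/3174, c = -1208/3703.

a = 1.99, b = 1.39, c = -0.33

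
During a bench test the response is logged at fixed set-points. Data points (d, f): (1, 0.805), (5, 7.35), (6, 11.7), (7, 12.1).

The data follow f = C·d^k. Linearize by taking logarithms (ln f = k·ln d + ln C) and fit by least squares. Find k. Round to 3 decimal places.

k = 1.423

Taking logs, ln f = k·ln d + ln C, so regress ln f on ln d.
AᵀA = [[9.5873, 5.3471]; [5.3471, 4]], rhs = [12.4689, 6.7306]ᵀ  (here Σln d = 5.3471, Σ(ln d)² = 9.5873, Σln f = 6.7306, Σln d·ln f = 12.4689).
Solving (det = 9.7575): k = 1.42316, ln C = -0.21980.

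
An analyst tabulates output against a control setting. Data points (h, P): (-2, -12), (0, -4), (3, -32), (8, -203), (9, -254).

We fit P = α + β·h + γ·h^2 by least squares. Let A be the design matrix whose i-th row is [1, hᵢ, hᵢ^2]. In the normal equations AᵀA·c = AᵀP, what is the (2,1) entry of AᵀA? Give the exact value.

18

Row 2 ↔ basis h, column 1 ↔ basis 1, so (AᵀA)_{2,1} = Σᵢ h = (-2)·(1) + (0)·(1) + (3)·(1) + (8)·(1) + (9)·(1) = 18.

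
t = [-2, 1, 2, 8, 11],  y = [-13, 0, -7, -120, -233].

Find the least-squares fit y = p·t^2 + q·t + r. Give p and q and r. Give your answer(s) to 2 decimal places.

p = -2.07, q = 1.72, r = -1.01

Forming MᵀM = [[18770, 1844, 194]; [1844, 194, 20]; [194, 20, 5]] and Mᵀy = [-35953, -3511, -373]ᵀ gives MᵀM·[p, q, r]ᵀ = Mᵀy.
Inverting the 3×3 Gram matrix, [p, q, r]ᵀ = [-81249/39182, 67241/39182, -19740/19591]ᵀ.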